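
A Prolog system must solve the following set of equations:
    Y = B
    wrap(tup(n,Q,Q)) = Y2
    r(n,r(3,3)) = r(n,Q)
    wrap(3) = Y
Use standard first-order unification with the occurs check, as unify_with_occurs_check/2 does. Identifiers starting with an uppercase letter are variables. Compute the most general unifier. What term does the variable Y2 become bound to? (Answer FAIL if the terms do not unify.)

Bind Y := B; substituting into the one remaining equation that mentions Y gives: wrap(3) = B.
Bind Y2 := wrap(tup(n,Q,Q)); no other remaining equation mentions Y2.
Decompose r/2: n = n,  r(3,3) = Q.
Delete trivial equation n = n.
Bind Q := r(3,3); no other remaining equation mentions Q. Substituting into the earlier binding gives Y2 := wrap(tup(n,r(3,3),r(3,3))).
Bind B := wrap(3). Substituting into the earlier binding gives Y := wrap(3).
MGU = { Y -> wrap(3), Y2 -> wrap(tup(n,r(3,3),r(3,3))), Q -> r(3,3), B -> wrap(3) }, so Y2 -> wrap(tup(n,r(3,3),r(3,3))).

wrap(tup(n,r(3,3),r(3,3)))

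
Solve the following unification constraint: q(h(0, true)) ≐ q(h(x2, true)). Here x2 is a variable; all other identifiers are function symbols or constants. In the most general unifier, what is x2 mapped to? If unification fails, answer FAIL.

0

Decompose q/1: h(0, true) ≐ h(x2, true).
Decompose h/2: 0 ≐ x2,  true ≐ true.
Bind x2 := 0; no other remaining equation mentions x2.
Delete trivial equation true ≐ true.
MGU = { x2 := 0 }, so x2 := 0.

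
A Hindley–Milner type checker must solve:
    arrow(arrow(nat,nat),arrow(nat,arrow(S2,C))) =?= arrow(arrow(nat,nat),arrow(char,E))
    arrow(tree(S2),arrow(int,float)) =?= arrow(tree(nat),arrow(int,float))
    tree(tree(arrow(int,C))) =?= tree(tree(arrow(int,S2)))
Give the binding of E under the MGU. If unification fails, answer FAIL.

Decompose arrow/2: arrow(nat,nat) =?= arrow(nat,nat),  arrow(nat,arrow(S2,C)) =?= arrow(char,E).
Delete trivial equation arrow(nat,nat) =?= arrow(nat,nat).
Decompose arrow/2: nat =?= char,  arrow(S2,C) =?= E.
Clash: constants nat and char differ; no unifier exists.

FAIL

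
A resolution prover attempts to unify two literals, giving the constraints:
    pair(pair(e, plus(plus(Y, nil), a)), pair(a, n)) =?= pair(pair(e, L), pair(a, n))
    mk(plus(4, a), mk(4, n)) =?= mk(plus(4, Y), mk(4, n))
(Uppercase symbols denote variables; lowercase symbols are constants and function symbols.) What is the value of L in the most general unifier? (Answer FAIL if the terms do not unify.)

plus(plus(a, nil), a)

Decompose pair/2: pair(e, plus(plus(Y, nil), a)) =?= pair(e, L),  pair(a, n) =?= pair(a, n).
Decompose pair/2: e =?= e,  plus(plus(Y, nil), a) =?= L.
Delete trivial equation e =?= e.
Bind L := plus(plus(Y, nil), a); no other remaining equation mentions L.
Delete trivial equation pair(a, n) =?= pair(a, n).
Decompose mk/2: plus(4, a) =?= plus(4, Y),  mk(4, n) =?= mk(4, n).
Decompose plus/2: 4 =?= 4,  a =?= Y.
Delete trivial equation 4 =?= 4.
Bind Y := a; no other remaining equation mentions Y. Substituting into the earlier binding gives L := plus(plus(a, nil), a).
Delete trivial equation mk(4, n) =?= mk(4, n).
MGU = { L := plus(plus(a, nil), a), Y := a }, so L := plus(plus(a, nil), a).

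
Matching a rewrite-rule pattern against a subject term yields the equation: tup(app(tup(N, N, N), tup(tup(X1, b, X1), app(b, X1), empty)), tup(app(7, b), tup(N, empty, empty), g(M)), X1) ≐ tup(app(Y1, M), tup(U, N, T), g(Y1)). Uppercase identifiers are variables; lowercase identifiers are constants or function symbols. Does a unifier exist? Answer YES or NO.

NO

Decompose tup/3: app(tup(N, N, N), tup(tup(X1, b, X1), app(b, X1), empty)) ≐ app(Y1, M),  tup(app(7, b), tup(N, empty, empty), g(M)) ≐ tup(U, N, T),  X1 ≐ g(Y1).
Decompose app/2: tup(N, N, N) ≐ Y1,  tup(tup(X1, b, X1), app(b, X1), empty) ≐ M.
Bind Y1 := tup(N, N, N); substituting into the one remaining equation that mentions Y1 gives: X1 ≐ g(tup(N, N, N)).
Bind M := tup(tup(X1, b, X1), app(b, X1), empty); substituting into the one remaining equation that mentions M gives: tup(app(7, b), tup(N, empty, empty), g(tup(tup(X1, b, X1), app(b, X1), empty))) ≐ tup(U, N, T).
Decompose tup/3: app(7, b) ≐ U,  tup(N, empty, empty) ≐ N,  g(tup(tup(X1, b, X1), app(b, X1), empty)) ≐ T.
Bind U := app(7, b); no other remaining equation mentions U.
Occurs check fails: N occurs in tup(N, empty, empty); the equation N ≐ tup(N, empty, empty) has no finite solution.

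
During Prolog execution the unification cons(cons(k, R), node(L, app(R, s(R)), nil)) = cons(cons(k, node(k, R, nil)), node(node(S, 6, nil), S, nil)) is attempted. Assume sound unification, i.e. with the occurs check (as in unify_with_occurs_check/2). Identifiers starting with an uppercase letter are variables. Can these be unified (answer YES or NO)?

NO

Decompose cons/2: cons(k, R) = cons(k, node(k, R, nil)),  node(L, app(R, s(R)), nil) = node(node(S, 6, nil), S, nil).
Decompose cons/2: k = k,  R = node(k, R, nil).
Delete trivial equation k = k.
Occurs check fails: R occurs in node(k, R, nil); the equation R = node(k, R, nil) has no finite solution.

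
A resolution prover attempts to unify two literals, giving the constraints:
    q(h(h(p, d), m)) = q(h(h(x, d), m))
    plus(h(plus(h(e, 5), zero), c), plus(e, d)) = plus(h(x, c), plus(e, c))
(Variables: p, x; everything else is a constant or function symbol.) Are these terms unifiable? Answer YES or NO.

NO

Decompose q/1: h(h(p, d), m) = h(h(x, d), m).
Decompose h/2: h(p, d) = h(x, d),  m = m.
Decompose h/2: p = x,  d = d.
Bind p := x; no other remaining equation mentions p.
Delete trivial equation d = d.
Delete trivial equation m = m.
Decompose plus/2: h(plus(h(e, 5), zero), c) = h(x, c),  plus(e, d) = plus(e, c).
Decompose h/2: plus(h(e, 5), zero) = x,  c = c.
Bind x := plus(h(e, 5), zero); no other remaining equation mentions x. Substituting into the earlier binding gives p := plus(h(e, 5), zero).
Delete trivial equation c = c.
Decompose plus/2: e = e,  d = c.
Delete trivial equation e = e.
Clash: constants d and c differ; no unifier exists.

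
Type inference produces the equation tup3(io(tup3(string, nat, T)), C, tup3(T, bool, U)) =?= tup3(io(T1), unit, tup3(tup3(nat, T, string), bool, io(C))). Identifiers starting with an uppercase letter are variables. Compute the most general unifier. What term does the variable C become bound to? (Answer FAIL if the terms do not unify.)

FAIL

Decompose tup3/3: io(tup3(string, nat, T)) =?= io(T1),  C =?= unit,  tup3(T, bool, U) =?= tup3(tup3(nat, T, string), bool, io(C)).
Decompose io/1: tup3(string, nat, T) =?= T1.
Bind T1 := tup3(string, nat, T); no other remaining equation mentions T1.
Bind C := unit; substituting into the remaining equation gives: tup3(T, bool, U) =?= tup3(tup3(nat, T, string), bool, io(unit)).
Decompose tup3/3: T =?= tup3(nat, T, string),  bool =?= bool,  U =?= io(unit).
Occurs check fails: T occurs in tup3(nat, T, string); the equation T =?= tup3(nat, T, string) has no finite solution.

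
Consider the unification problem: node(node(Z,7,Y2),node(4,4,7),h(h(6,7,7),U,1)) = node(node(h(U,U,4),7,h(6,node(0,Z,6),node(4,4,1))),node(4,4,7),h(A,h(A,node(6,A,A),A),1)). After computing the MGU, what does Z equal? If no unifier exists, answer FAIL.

Decompose node/3: node(Z,7,Y2) = node(h(U,U,4),7,h(6,node(0,Z,6),node(4,4,1))),  node(4,4,7) = node(4,4,7),  h(h(6,7,7),U,1) = h(A,h(A,node(6,A,A),A),1).
Decompose node/3: Z = h(U,U,4),  7 = 7,  Y2 = h(6,node(0,Z,6),node(4,4,1)).
Bind Z := h(U,U,4); substituting into the one remaining equation that mentions Z gives: Y2 = h(6,node(0,h(U,U,4),6),node(4,4,1)).
Delete trivial equation 7 = 7.
Bind Y2 := h(6,node(0,h(U,U,4),6),node(4,4,1)); no other remaining equation mentions Y2.
Delete trivial equation node(4,4,7) = node(4,4,7).
Decompose h/3: h(6,7,7) = A,  U = h(A,node(6,A,A),A),  1 = 1.
Bind A := h(6,7,7); substituting into the one remaining equation that mentions A gives: U = h(h(6,7,7),node(6,h(6,7,7),h(6,7,7)),h(6,7,7)).
Bind U := h(h(6,7,7),node(6,h(6,7,7),h(6,7,7)),h(6,7,7)); no other remaining equation mentions U. Substituting into the earlier bindings gives Z := h(h(h(6,7,7),node(6,h(6,7,7),h(6,7,7)),h(6,7,7)),h(h(6,7,7),node(6,h(6,7,7),h(6,7,7)),h(6,7,7)),4), Y2 := h(6,node(0,h(h(h(6,7,7),node(6,h(6,7,7),h(6,7,7)),h(6,7,7)),h(h(6,7,7),node(6,h(6,7,7),h(6,7,7)),h(6,7,7)),4),6),node(4,4,1)).
Delete trivial equation 1 = 1.
MGU = { Z ↦ h(h(h(6,7,7),node(6,h(6,7,7),h(6,7,7)),h(6,7,7)),h(h(6,7,7),node(6,h(6,7,7),h(6,7,7)),h(6,7,7)),4), Y2 ↦ h(6,node(0,h(h(h(6,7,7),node(6,h(6,7,7),h(6,7,7)),h(6,7,7)),h(h(6,7,7),node(6,h(6,7,7),h(6,7,7)),h(6,7,7)),4),6),node(4,4,1)), A ↦ h(6,7,7), U ↦ h(h(6,7,7),node(6,h(6,7,7),h(6,7,7)),h(6,7,7)) }, so Z ↦ h(h(h(6,7,7),node(6,h(6,7,7),h(6,7,7)),h(6,7,7)),h(h(6,7,7),node(6,h(6,7,7),h(6,7,7)),h(6,7,7)),4).

h(h(h(6,7,7),node(6,h(6,7,7),h(6,7,7)),h(6,7,7)),h(h(6,7,7),node(6,h(6,7,7),h(6,7,7)),h(6,7,7)),4)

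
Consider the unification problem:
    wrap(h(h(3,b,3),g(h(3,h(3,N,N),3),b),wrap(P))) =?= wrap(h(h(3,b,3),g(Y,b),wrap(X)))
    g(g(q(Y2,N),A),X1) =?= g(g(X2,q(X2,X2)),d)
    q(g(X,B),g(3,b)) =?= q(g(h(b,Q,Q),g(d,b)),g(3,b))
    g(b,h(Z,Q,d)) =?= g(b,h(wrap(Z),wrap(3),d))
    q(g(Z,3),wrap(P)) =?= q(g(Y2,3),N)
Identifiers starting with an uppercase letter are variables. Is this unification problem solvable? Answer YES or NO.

NO

Decompose wrap/1: h(h(3,b,3),g(h(3,h(3,N,N),3),b),wrap(P)) =?= h(h(3,b,3),g(Y,b),wrap(X)).
Decompose h/3: h(3,b,3) =?= h(3,b,3),  g(h(3,h(3,N,N),3),b) =?= g(Y,b),  wrap(P) =?= wrap(X).
Delete trivial equation h(3,b,3) =?= h(3,b,3).
Decompose g/2: h(3,h(3,N,N),3) =?= Y,  b =?= b.
Bind Y := h(3,h(3,N,N),3); no other remaining equation mentions Y.
Delete trivial equation b =?= b.
Decompose wrap/1: P =?= X.
Bind P := X; substituting into the one remaining equation that mentions P gives: q(g(Z,3),wrap(X)) =?= q(g(Y2,3),N).
Decompose g/2: g(q(Y2,N),A) =?= g(X2,q(X2,X2)),  X1 =?= d.
Decompose g/2: q(Y2,N) =?= X2,  A =?= q(X2,X2).
Bind X2 := q(Y2,N); substituting into the one remaining equation that mentions X2 gives: A =?= q(q(Y2,N),q(Y2,N)).
Bind A := q(q(Y2,N),q(Y2,N)); no other remaining equation mentions A.
Bind X1 := d; no other remaining equation mentions X1.
Decompose q/2: g(X,B) =?= g(h(b,Q,Q),g(d,b)),  g(3,b) =?= g(3,b).
Decompose g/2: X =?= h(b,Q,Q),  B =?= g(d,b).
Bind X := h(b,Q,Q); substituting into the one remaining equation that mentions X gives: q(g(Z,3),wrap(h(b,Q,Q))) =?= q(g(Y2,3),N). Substituting into the earlier binding gives P := h(b,Q,Q).
Bind B := g(d,b); no other remaining equation mentions B.
Delete trivial equation g(3,b) =?= g(3,b).
Decompose g/2: b =?= b,  h(Z,Q,d) =?= h(wrap(Z),wrap(3),d).
Delete trivial equation b =?= b.
Decompose h/3: Z =?= wrap(Z),  Q =?= wrap(3),  d =?= d.
Occurs check fails: Z occurs in wrap(Z); the equation Z =?= wrap(Z) has no finite solution.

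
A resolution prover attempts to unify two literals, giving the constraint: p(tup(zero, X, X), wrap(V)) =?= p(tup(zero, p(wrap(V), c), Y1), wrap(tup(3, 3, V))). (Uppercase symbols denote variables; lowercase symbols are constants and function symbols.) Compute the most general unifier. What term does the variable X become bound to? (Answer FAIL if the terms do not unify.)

Decompose p/2: tup(zero, X, X) =?= tup(zero, p(wrap(V), c), Y1),  wrap(V) =?= wrap(tup(3, 3, V)).
Decompose tup/3: zero =?= zero,  X =?= p(wrap(V), c),  X =?= Y1.
Delete trivial equation zero =?= zero.
Bind X := p(wrap(V), c); substituting into the one remaining equation that mentions X gives: p(wrap(V), c) =?= Y1.
Bind Y1 := p(wrap(V), c); no other remaining equation mentions Y1.
Decompose wrap/1: V =?= tup(3, 3, V).
Occurs check fails: V occurs in tup(3, 3, V); the equation V =?= tup(3, 3, V) has no finite solution.

FAIL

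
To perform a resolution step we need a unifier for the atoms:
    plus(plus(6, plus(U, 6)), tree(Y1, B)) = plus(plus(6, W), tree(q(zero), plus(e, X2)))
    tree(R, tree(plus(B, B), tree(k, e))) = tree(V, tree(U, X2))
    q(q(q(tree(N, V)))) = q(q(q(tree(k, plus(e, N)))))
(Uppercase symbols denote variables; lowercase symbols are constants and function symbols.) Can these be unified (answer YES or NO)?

Decompose plus/2: plus(6, plus(U, 6)) = plus(6, W),  tree(Y1, B) = tree(q(zero), plus(e, X2)).
Decompose plus/2: 6 = 6,  plus(U, 6) = W.
Delete trivial equation 6 = 6.
Bind W := plus(U, 6); no other remaining equation mentions W.
Decompose tree/2: Y1 = q(zero),  B = plus(e, X2).
Bind Y1 := q(zero); no other remaining equation mentions Y1.
Bind B := plus(e, X2); substituting into the one remaining equation that mentions B gives: tree(R, tree(plus(plus(e, X2), plus(e, X2)), tree(k, e))) = tree(V, tree(U, X2)).
Decompose tree/2: R = V,  tree(plus(plus(e, X2), plus(e, X2)), tree(k, e)) = tree(U, X2).
Bind R := V; no other remaining equation mentions R.
Decompose tree/2: plus(plus(e, X2), plus(e, X2)) = U,  tree(k, e) = X2.
Bind U := plus(plus(e, X2), plus(e, X2)); no other remaining equation mentions U. Substituting into the earlier binding gives W := plus(plus(plus(e, X2), plus(e, X2)), 6).
Bind X2 := tree(k, e); no other remaining equation mentions X2. Substituting into the earlier bindings gives W := plus(plus(plus(e, tree(k, e)), plus(e, tree(k, e))), 6), B := plus(e, tree(k, e)), U := plus(plus(e, tree(k, e)), plus(e, tree(k, e))).
Decompose q/1: q(q(tree(N, V))) = q(q(tree(k, plus(e, N)))).
Decompose q/1: q(tree(N, V)) = q(tree(k, plus(e, N))).
Decompose q/1: tree(N, V) = tree(k, plus(e, N)).
Decompose tree/2: N = k,  V = plus(e, N).
Bind N := k; substituting into the remaining equation gives: V = plus(e, k).
Bind V := plus(e, k). Substituting into the earlier binding gives R := plus(e, k).
No equations remain and no clash or occurs-check failure arose, so a unifier exists.

YES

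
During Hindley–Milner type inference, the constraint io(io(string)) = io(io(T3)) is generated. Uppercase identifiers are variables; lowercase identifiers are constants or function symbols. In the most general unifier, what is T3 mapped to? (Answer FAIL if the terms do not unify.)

string

Decompose io/1: io(string) = io(T3).
Decompose io/1: string = T3.
Bind T3 := string.
MGU = { T3 := string }, so T3 := string.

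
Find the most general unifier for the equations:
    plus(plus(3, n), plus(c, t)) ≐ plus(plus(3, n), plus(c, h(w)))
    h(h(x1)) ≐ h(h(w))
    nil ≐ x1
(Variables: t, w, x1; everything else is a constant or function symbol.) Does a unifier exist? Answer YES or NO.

YES

Decompose plus/2: plus(3, n) ≐ plus(3, n),  plus(c, t) ≐ plus(c, h(w)).
Delete trivial equation plus(3, n) ≐ plus(3, n).
Decompose plus/2: c ≐ c,  t ≐ h(w).
Delete trivial equation c ≐ c.
Bind t := h(w); no other remaining equation mentions t.
Decompose h/1: h(x1) ≐ h(w).
Decompose h/1: x1 ≐ w.
Bind x1 := w; substituting into the remaining equation gives: nil ≐ w.
Bind w := nil. Substituting into the earlier bindings gives t := h(nil), x1 := nil.
No equations remain and no clash or occurs-check failure arose, so a unifier exists.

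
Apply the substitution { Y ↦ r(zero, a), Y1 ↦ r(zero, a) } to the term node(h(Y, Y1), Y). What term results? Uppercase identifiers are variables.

node(h(r(zero, a), r(zero, a)), r(zero, a))

Replace each occurrence of Y with r(zero, a).
Replace each occurrence of Y1 with r(zero, a).
Result: node(h(r(zero, a), r(zero, a)), r(zero, a)).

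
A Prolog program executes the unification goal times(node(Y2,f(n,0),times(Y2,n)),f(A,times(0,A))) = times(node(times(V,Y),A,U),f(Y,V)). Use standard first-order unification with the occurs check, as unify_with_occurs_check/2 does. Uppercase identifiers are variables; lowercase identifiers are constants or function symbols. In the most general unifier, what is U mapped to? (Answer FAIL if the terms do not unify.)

times(times(times(0,f(n,0)),f(n,0)),n)

Decompose times/2: node(Y2,f(n,0),times(Y2,n)) = node(times(V,Y),A,U),  f(A,times(0,A)) = f(Y,V).
Decompose node/3: Y2 = times(V,Y),  f(n,0) = A,  times(Y2,n) = U.
Bind Y2 := times(V,Y); substituting into the one remaining equation that mentions Y2 gives: times(times(V,Y),n) = U.
Bind A := f(n,0); substituting into the one remaining equation that mentions A gives: f(f(n,0),times(0,f(n,0))) = f(Y,V).
Bind U := times(times(V,Y),n); no other remaining equation mentions U.
Decompose f/2: f(n,0) = Y,  times(0,f(n,0)) = V.
Bind Y := f(n,0); no other remaining equation mentions Y. Substituting into the earlier bindings gives Y2 := times(V,f(n,0)), U := times(times(V,f(n,0)),n).
Bind V := times(0,f(n,0)). Substituting into the earlier bindings gives Y2 := times(times(0,f(n,0)),f(n,0)), U := times(times(times(0,f(n,0)),f(n,0)),n).
MGU = { Y2 ↦ times(times(0,f(n,0)),f(n,0)), A ↦ f(n,0), U ↦ times(times(times(0,f(n,0)),f(n,0)),n), Y ↦ f(n,0), V ↦ times(0,f(n,0)) }, so U ↦ times(times(times(0,f(n,0)),f(n,0)),n).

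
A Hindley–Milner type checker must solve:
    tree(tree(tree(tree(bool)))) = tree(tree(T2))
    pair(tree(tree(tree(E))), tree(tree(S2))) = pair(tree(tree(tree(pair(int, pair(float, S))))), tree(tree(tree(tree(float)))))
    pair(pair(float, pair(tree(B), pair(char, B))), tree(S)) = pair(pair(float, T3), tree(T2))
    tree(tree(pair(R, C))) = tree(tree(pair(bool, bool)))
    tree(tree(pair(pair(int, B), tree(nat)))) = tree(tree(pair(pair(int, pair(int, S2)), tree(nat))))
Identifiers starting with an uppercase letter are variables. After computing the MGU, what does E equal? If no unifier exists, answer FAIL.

Decompose tree/1: tree(tree(tree(bool))) = tree(T2).
Decompose tree/1: tree(tree(bool)) = T2.
Bind T2 := tree(tree(bool)); substituting into the one remaining equation that mentions T2 gives: pair(pair(float, pair(tree(B), pair(char, B))), tree(S)) = pair(pair(float, T3), tree(tree(tree(bool)))).
Decompose pair/2: tree(tree(tree(E))) = tree(tree(tree(pair(int, pair(float, S))))),  tree(tree(S2)) = tree(tree(tree(tree(float)))).
Decompose tree/1: tree(tree(E)) = tree(tree(pair(int, pair(float, S)))).
Decompose tree/1: tree(E) = tree(pair(int, pair(float, S))).
Decompose tree/1: E = pair(int, pair(float, S)).
Bind E := pair(int, pair(float, S)); no other remaining equation mentions E.
Decompose tree/1: tree(S2) = tree(tree(tree(float))).
Decompose tree/1: S2 = tree(tree(float)).
Bind S2 := tree(tree(float)); substituting into the one remaining equation that mentions S2 gives: tree(tree(pair(pair(int, B), tree(nat)))) = tree(tree(pair(pair(int, pair(int, tree(tree(float)))), tree(nat)))).
Decompose pair/2: pair(float, pair(tree(B), pair(char, B))) = pair(float, T3),  tree(S) = tree(tree(tree(bool))).
Decompose pair/2: float = float,  pair(tree(B), pair(char, B)) = T3.
Delete trivial equation float = float.
Bind T3 := pair(tree(B), pair(char, B)); no other remaining equation mentions T3.
Decompose tree/1: S = tree(tree(bool)).
Bind S := tree(tree(bool)); no other remaining equation mentions S. Substituting into the earlier binding gives E := pair(int, pair(float, tree(tree(bool)))).
Decompose tree/1: tree(pair(R, C)) = tree(pair(bool, bool)).
Decompose tree/1: pair(R, C) = pair(bool, bool).
Decompose pair/2: R = bool,  C = bool.
Bind R := bool; no other remaining equation mentions R.
Bind C := bool; no other remaining equation mentions C.
Decompose tree/1: tree(pair(pair(int, B), tree(nat))) = tree(pair(pair(int, pair(int, tree(tree(float)))), tree(nat))).
Decompose tree/1: pair(pair(int, B), tree(nat)) = pair(pair(int, pair(int, tree(tree(float)))), tree(nat)).
Decompose pair/2: pair(int, B) = pair(int, pair(int, tree(tree(float)))),  tree(nat) = tree(nat).
Decompose pair/2: int = int,  B = pair(int, tree(tree(float))).
Delete trivial equation int = int.
Bind B := pair(int, tree(tree(float))); no other remaining equation mentions B. Substituting into the earlier binding gives T3 := pair(tree(pair(int, tree(tree(float)))), pair(char, pair(int, tree(tree(float))))).
Delete trivial equation tree(nat) = tree(nat).
MGU = { T2 ↦ tree(tree(bool)), E ↦ pair(int, pair(float, tree(tree(bool)))), S2 ↦ tree(tree(float)), T3 ↦ pair(tree(pair(int, tree(tree(float)))), pair(char, pair(int, tree(tree(float))))), S ↦ tree(tree(bool)), R ↦ bool, C ↦ bool, B ↦ pair(int, tree(tree(float))) }, so E ↦ pair(int, pair(float, tree(tree(bool)))).

pair(int, pair(float, tree(tree(bool))))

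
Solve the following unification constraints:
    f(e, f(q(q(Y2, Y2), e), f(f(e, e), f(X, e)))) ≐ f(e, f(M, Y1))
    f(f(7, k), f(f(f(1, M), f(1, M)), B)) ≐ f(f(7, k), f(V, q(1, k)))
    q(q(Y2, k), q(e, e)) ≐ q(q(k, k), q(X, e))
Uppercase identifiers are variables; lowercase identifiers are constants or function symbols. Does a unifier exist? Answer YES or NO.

YES

Decompose f/2: e ≐ e,  f(q(q(Y2, Y2), e), f(f(e, e), f(X, e))) ≐ f(M, Y1).
Delete trivial equation e ≐ e.
Decompose f/2: q(q(Y2, Y2), e) ≐ M,  f(f(e, e), f(X, e)) ≐ Y1.
Bind M := q(q(Y2, Y2), e); substituting into the one remaining equation that mentions M gives: f(f(7, k), f(f(f(1, q(q(Y2, Y2), e)), f(1, q(q(Y2, Y2), e))), B)) ≐ f(f(7, k), f(V, q(1, k))).
Bind Y1 := f(f(e, e), f(X, e)); no other remaining equation mentions Y1.
Decompose f/2: f(7, k) ≐ f(7, k),  f(f(f(1, q(q(Y2, Y2), e)), f(1, q(q(Y2, Y2), e))), B) ≐ f(V, q(1, k)).
Delete trivial equation f(7, k) ≐ f(7, k).
Decompose f/2: f(f(1, q(q(Y2, Y2), e)), f(1, q(q(Y2, Y2), e))) ≐ V,  B ≐ q(1, k).
Bind V := f(f(1, q(q(Y2, Y2), e)), f(1, q(q(Y2, Y2), e))); no other remaining equation mentions V.
Bind B := q(1, k); no other remaining equation mentions B.
Decompose q/2: q(Y2, k) ≐ q(k, k),  q(e, e) ≐ q(X, e).
Decompose q/2: Y2 ≐ k,  k ≐ k.
Bind Y2 := k; no other remaining equation mentions Y2. Substituting into the earlier bindings gives M := q(q(k, k), e), V := f(f(1, q(q(k, k), e)), f(1, q(q(k, k), e))).
Delete trivial equation k ≐ k.
Decompose q/2: e ≐ X,  e ≐ e.
Bind X := e; no other remaining equation mentions X. Substituting into the earlier binding gives Y1 := f(f(e, e), f(e, e)).
Delete trivial equation e ≐ e.
No equations remain and no clash or occurs-check failure arose, so a unifier exists.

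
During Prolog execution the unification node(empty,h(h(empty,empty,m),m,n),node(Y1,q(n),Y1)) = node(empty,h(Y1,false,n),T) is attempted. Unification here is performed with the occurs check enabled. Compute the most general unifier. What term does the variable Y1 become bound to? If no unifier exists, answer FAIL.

FAIL

Decompose node/3: empty = empty,  h(h(empty,empty,m),m,n) = h(Y1,false,n),  node(Y1,q(n),Y1) = T.
Delete trivial equation empty = empty.
Decompose h/3: h(empty,empty,m) = Y1,  m = false,  n = n.
Bind Y1 := h(empty,empty,m); substituting into the one remaining equation that mentions Y1 gives: node(h(empty,empty,m),q(n),h(empty,empty,m)) = T.
Clash: constants m and false differ; no unifier exists.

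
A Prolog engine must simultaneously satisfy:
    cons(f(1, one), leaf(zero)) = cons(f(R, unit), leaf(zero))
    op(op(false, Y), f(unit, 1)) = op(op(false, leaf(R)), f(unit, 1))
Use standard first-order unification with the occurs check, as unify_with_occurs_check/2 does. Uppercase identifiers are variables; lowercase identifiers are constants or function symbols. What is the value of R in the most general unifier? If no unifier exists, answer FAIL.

FAIL

Decompose cons/2: f(1, one) = f(R, unit),  leaf(zero) = leaf(zero).
Decompose f/2: 1 = R,  one = unit.
Bind R := 1; substituting into the one remaining equation that mentions R gives: op(op(false, Y), f(unit, 1)) = op(op(false, leaf(1)), f(unit, 1)).
Clash: constants one and unit differ; no unifier exists.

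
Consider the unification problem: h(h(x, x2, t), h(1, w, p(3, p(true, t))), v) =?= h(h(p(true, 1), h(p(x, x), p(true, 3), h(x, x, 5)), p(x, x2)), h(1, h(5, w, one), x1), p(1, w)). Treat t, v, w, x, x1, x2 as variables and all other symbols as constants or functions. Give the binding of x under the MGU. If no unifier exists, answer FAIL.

Decompose h/3: h(x, x2, t) =?= h(p(true, 1), h(p(x, x), p(true, 3), h(x, x, 5)), p(x, x2)),  h(1, w, p(3, p(true, t))) =?= h(1, h(5, w, one), x1),  v =?= p(1, w).
Decompose h/3: x =?= p(true, 1),  x2 =?= h(p(x, x), p(true, 3), h(x, x, 5)),  t =?= p(x, x2).
Bind x := p(true, 1); substituting into the 2 remaining equations that mention x gives: x2 =?= h(p(p(true, 1), p(true, 1)), p(true, 3), h(p(true, 1), p(true, 1), 5)),  t =?= p(p(true, 1), x2).
Bind x2 := h(p(p(true, 1), p(true, 1)), p(true, 3), h(p(true, 1), p(true, 1), 5)); substituting into the one remaining equation that mentions x2 gives: t =?= p(p(true, 1), h(p(p(true, 1), p(true, 1)), p(true, 3), h(p(true, 1), p(true, 1), 5))).
Bind t := p(p(true, 1), h(p(p(true, 1), p(true, 1)), p(true, 3), h(p(true, 1), p(true, 1), 5))); substituting into the one remaining equation that mentions t gives: h(1, w, p(3, p(true, p(p(true, 1), h(p(p(true, 1), p(true, 1)), p(true, 3), h(p(true, 1), p(true, 1), 5)))))) =?= h(1, h(5, w, one), x1).
Decompose h/3: 1 =?= 1,  w =?= h(5, w, one),  p(3, p(true, p(p(true, 1), h(p(p(true, 1), p(true, 1)), p(true, 3), h(p(true, 1), p(true, 1), 5))))) =?= x1.
Delete trivial equation 1 =?= 1.
Occurs check fails: w occurs in h(5, w, one); the equation w =?= h(5, w, one) has no finite solution.

FAIL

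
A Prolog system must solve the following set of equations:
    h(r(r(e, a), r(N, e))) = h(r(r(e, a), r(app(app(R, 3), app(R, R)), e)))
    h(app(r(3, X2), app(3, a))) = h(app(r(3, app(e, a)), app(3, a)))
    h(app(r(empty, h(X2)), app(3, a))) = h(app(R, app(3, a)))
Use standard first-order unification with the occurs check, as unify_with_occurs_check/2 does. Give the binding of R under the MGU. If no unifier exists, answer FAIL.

r(empty, h(app(e, a)))

Decompose h/1: r(r(e, a), r(N, e)) = r(r(e, a), r(app(app(R, 3), app(R, R)), e)).
Decompose r/2: r(e, a) = r(e, a),  r(N, e) = r(app(app(R, 3), app(R, R)), e).
Delete trivial equation r(e, a) = r(e, a).
Decompose r/2: N = app(app(R, 3), app(R, R)),  e = e.
Bind N := app(app(R, 3), app(R, R)); no other remaining equation mentions N.
Delete trivial equation e = e.
Decompose h/1: app(r(3, X2), app(3, a)) = app(r(3, app(e, a)), app(3, a)).
Decompose app/2: r(3, X2) = r(3, app(e, a)),  app(3, a) = app(3, a).
Decompose r/2: 3 = 3,  X2 = app(e, a).
Delete trivial equation 3 = 3.
Bind X2 := app(e, a); substituting into the one remaining equation that mentions X2 gives: h(app(r(empty, h(app(e, a))), app(3, a))) = h(app(R, app(3, a))).
Delete trivial equation app(3, a) = app(3, a).
Decompose h/1: app(r(empty, h(app(e, a))), app(3, a)) = app(R, app(3, a)).
Decompose app/2: r(empty, h(app(e, a))) = R,  app(3, a) = app(3, a).
Bind R := r(empty, h(app(e, a))); no other remaining equation mentions R. Substituting into the earlier binding gives N := app(app(r(empty, h(app(e, a))), 3), app(r(empty, h(app(e, a))), r(empty, h(app(e, a))))).
Delete trivial equation app(3, a) = app(3, a).
MGU = { N = app(app(r(empty, h(app(e, a))), 3), app(r(empty, h(app(e, a))), r(empty, h(app(e, a))))), X2 = app(e, a), R = r(empty, h(app(e, a))) }, so R = r(empty, h(app(e, a))).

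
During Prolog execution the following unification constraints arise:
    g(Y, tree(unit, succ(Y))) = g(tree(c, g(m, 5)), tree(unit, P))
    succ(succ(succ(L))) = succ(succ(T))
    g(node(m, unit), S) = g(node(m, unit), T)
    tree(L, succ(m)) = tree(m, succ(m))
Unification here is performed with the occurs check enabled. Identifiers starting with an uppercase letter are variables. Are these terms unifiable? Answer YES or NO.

Decompose g/2: Y = tree(c, g(m, 5)),  tree(unit, succ(Y)) = tree(unit, P).
Bind Y := tree(c, g(m, 5)); substituting into the one remaining equation that mentions Y gives: tree(unit, succ(tree(c, g(m, 5)))) = tree(unit, P).
Decompose tree/2: unit = unit,  succ(tree(c, g(m, 5))) = P.
Delete trivial equation unit = unit.
Bind P := succ(tree(c, g(m, 5))); no other remaining equation mentions P.
Decompose succ/1: succ(succ(L)) = succ(T).
Decompose succ/1: succ(L) = T.
Bind T := succ(L); substituting into the one remaining equation that mentions T gives: g(node(m, unit), S) = g(node(m, unit), succ(L)).
Decompose g/2: node(m, unit) = node(m, unit),  S = succ(L).
Delete trivial equation node(m, unit) = node(m, unit).
Bind S := succ(L); no other remaining equation mentions S.
Decompose tree/2: L = m,  succ(m) = succ(m).
Bind L := m; no other remaining equation mentions L. Substituting into the earlier bindings gives T := succ(m), S := succ(m).
Delete trivial equation succ(m) = succ(m).
No equations remain and no clash or occurs-check failure arose, so a unifier exists.

YES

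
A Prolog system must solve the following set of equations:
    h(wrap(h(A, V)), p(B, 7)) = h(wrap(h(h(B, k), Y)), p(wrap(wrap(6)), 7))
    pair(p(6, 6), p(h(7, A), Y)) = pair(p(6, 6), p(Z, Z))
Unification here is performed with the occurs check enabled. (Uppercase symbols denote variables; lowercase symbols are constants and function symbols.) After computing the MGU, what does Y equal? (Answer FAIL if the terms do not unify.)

Decompose h/2: wrap(h(A, V)) = wrap(h(h(B, k), Y)),  p(B, 7) = p(wrap(wrap(6)), 7).
Decompose wrap/1: h(A, V) = h(h(B, k), Y).
Decompose h/2: A = h(B, k),  V = Y.
Bind A := h(B, k); substituting into the one remaining equation that mentions A gives: pair(p(6, 6), p(h(7, h(B, k)), Y)) = pair(p(6, 6), p(Z, Z)).
Bind V := Y; no other remaining equation mentions V.
Decompose p/2: B = wrap(wrap(6)),  7 = 7.
Bind B := wrap(wrap(6)); substituting into the one remaining equation that mentions B gives: pair(p(6, 6), p(h(7, h(wrap(wrap(6)), k)), Y)) = pair(p(6, 6), p(Z, Z)). Substituting into the earlier binding gives A := h(wrap(wrap(6)), k).
Delete trivial equation 7 = 7.
Decompose pair/2: p(6, 6) = p(6, 6),  p(h(7, h(wrap(wrap(6)), k)), Y) = p(Z, Z).
Delete trivial equation p(6, 6) = p(6, 6).
Decompose p/2: h(7, h(wrap(wrap(6)), k)) = Z,  Y = Z.
Bind Z := h(7, h(wrap(wrap(6)), k)); substituting into the remaining equation gives: Y = h(7, h(wrap(wrap(6)), k)).
Bind Y := h(7, h(wrap(wrap(6)), k)). Substituting into the earlier binding gives V := h(7, h(wrap(wrap(6)), k)).
MGU = { A = h(wrap(wrap(6)), k), V = h(7, h(wrap(wrap(6)), k)), B = wrap(wrap(6)), Z = h(7, h(wrap(wrap(6)), k)), Y = h(7, h(wrap(wrap(6)), k)) }, so Y = h(7, h(wrap(wrap(6)), k)).

h(7, h(wrap(wrap(6)), k))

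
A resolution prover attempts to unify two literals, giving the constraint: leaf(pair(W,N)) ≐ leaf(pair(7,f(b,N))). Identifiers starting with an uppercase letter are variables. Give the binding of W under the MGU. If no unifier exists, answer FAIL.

FAIL

Decompose leaf/1: pair(W,N) ≐ pair(7,f(b,N)).
Decompose pair/2: W ≐ 7,  N ≐ f(b,N).
Bind W := 7; no other remaining equation mentions W.
Occurs check fails: N occurs in f(b,N); the equation N ≐ f(b,N) has no finite solution.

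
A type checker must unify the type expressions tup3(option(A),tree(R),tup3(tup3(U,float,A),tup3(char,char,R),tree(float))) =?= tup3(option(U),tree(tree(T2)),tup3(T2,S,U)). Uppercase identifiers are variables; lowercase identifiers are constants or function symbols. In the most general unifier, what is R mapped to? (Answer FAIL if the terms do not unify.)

Decompose tup3/3: option(A) =?= option(U),  tree(R) =?= tree(tree(T2)),  tup3(tup3(U,float,A),tup3(char,char,R),tree(float)) =?= tup3(T2,S,U).
Decompose option/1: A =?= U.
Bind A := U; substituting into the one remaining equation that mentions A gives: tup3(tup3(U,float,U),tup3(char,char,R),tree(float)) =?= tup3(T2,S,U).
Decompose tree/1: R =?= tree(T2).
Bind R := tree(T2); substituting into the remaining equation gives: tup3(tup3(U,float,U),tup3(char,char,tree(T2)),tree(float)) =?= tup3(T2,S,U).
Decompose tup3/3: tup3(U,float,U) =?= T2,  tup3(char,char,tree(T2)) =?= S,  tree(float) =?= U.
Bind T2 := tup3(U,float,U); substituting into the one remaining equation that mentions T2 gives: tup3(char,char,tree(tup3(U,float,U))) =?= S. Substituting into the earlier binding gives R := tree(tup3(U,float,U)).
Bind S := tup3(char,char,tree(tup3(U,float,U))); no other remaining equation mentions S.
Bind U := tree(float). Substituting into the earlier bindings gives A := tree(float), R := tree(tup3(tree(float),float,tree(float))), T2 := tup3(tree(float),float,tree(float)), S := tup3(char,char,tree(tup3(tree(float),float,tree(float)))).
MGU = { A := tree(float), R := tree(tup3(tree(float),float,tree(float))), T2 := tup3(tree(float),float,tree(float)), S := tup3(char,char,tree(tup3(tree(float),float,tree(float)))), U := tree(float) }, so R := tree(tup3(tree(float),float,tree(float))).

tree(tup3(tree(float),float,tree(float)))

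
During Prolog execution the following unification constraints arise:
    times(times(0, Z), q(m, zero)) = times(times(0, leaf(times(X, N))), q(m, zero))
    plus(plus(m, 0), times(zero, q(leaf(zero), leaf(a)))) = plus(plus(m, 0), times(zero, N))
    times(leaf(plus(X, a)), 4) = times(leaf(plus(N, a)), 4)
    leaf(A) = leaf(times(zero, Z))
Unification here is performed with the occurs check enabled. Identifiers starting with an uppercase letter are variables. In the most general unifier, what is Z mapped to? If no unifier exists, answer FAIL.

Decompose times/2: times(0, Z) = times(0, leaf(times(X, N))),  q(m, zero) = q(m, zero).
Decompose times/2: 0 = 0,  Z = leaf(times(X, N)).
Delete trivial equation 0 = 0.
Bind Z := leaf(times(X, N)); substituting into the one remaining equation that mentions Z gives: leaf(A) = leaf(times(zero, leaf(times(X, N)))).
Delete trivial equation q(m, zero) = q(m, zero).
Decompose plus/2: plus(m, 0) = plus(m, 0),  times(zero, q(leaf(zero), leaf(a))) = times(zero, N).
Delete trivial equation plus(m, 0) = plus(m, 0).
Decompose times/2: zero = zero,  q(leaf(zero), leaf(a)) = N.
Delete trivial equation zero = zero.
Bind N := q(leaf(zero), leaf(a)); substituting into the remaining equations gives: times(leaf(plus(X, a)), 4) = times(leaf(plus(q(leaf(zero), leaf(a)), a)), 4),  leaf(A) = leaf(times(zero, leaf(times(X, q(leaf(zero), leaf(a)))))). Substituting into the earlier binding gives Z := leaf(times(X, q(leaf(zero), leaf(a)))).
Decompose times/2: leaf(plus(X, a)) = leaf(plus(q(leaf(zero), leaf(a)), a)),  4 = 4.
Decompose leaf/1: plus(X, a) = plus(q(leaf(zero), leaf(a)), a).
Decompose plus/2: X = q(leaf(zero), leaf(a)),  a = a.
Bind X := q(leaf(zero), leaf(a)); substituting into the one remaining equation that mentions X gives: leaf(A) = leaf(times(zero, leaf(times(q(leaf(zero), leaf(a)), q(leaf(zero), leaf(a)))))). Substituting into the earlier binding gives Z := leaf(times(q(leaf(zero), leaf(a)), q(leaf(zero), leaf(a)))).
Delete trivial equation a = a.
Delete trivial equation 4 = 4.
Decompose leaf/1: A = times(zero, leaf(times(q(leaf(zero), leaf(a)), q(leaf(zero), leaf(a))))).
Bind A := times(zero, leaf(times(q(leaf(zero), leaf(a)), q(leaf(zero), leaf(a))))).
MGU = { Z -> leaf(times(q(leaf(zero), leaf(a)), q(leaf(zero), leaf(a)))), N -> q(leaf(zero), leaf(a)), X -> q(leaf(zero), leaf(a)), A -> times(zero, leaf(times(q(leaf(zero), leaf(a)), q(leaf(zero), leaf(a))))) }, so Z -> leaf(times(q(leaf(zero), leaf(a)), q(leaf(zero), leaf(a)))).

leaf(times(q(leaf(zero), leaf(a)), q(leaf(zero), leaf(a))))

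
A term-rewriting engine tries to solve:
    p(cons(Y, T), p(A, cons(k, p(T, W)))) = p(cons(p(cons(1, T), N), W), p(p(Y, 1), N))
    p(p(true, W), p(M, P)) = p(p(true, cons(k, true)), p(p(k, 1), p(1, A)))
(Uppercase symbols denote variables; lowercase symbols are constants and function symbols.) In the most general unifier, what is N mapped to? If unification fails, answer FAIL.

Decompose p/2: cons(Y, T) = cons(p(cons(1, T), N), W),  p(A, cons(k, p(T, W))) = p(p(Y, 1), N).
Decompose cons/2: Y = p(cons(1, T), N),  T = W.
Bind Y := p(cons(1, T), N); substituting into the one remaining equation that mentions Y gives: p(A, cons(k, p(T, W))) = p(p(p(cons(1, T), N), 1), N).
Bind T := W; substituting into the one remaining equation that mentions T gives: p(A, cons(k, p(W, W))) = p(p(p(cons(1, W), N), 1), N). Substituting into the earlier binding gives Y := p(cons(1, W), N).
Decompose p/2: A = p(p(cons(1, W), N), 1),  cons(k, p(W, W)) = N.
Bind A := p(p(cons(1, W), N), 1); substituting into the one remaining equation that mentions A gives: p(p(true, W), p(M, P)) = p(p(true, cons(k, true)), p(p(k, 1), p(1, p(p(cons(1, W), N), 1)))).
Bind N := cons(k, p(W, W)); substituting into the remaining equation gives: p(p(true, W), p(M, P)) = p(p(true, cons(k, true)), p(p(k, 1), p(1, p(p(cons(1, W), cons(k, p(W, W))), 1)))). Substituting into the earlier bindings gives Y := p(cons(1, W), cons(k, p(W, W))), A := p(p(cons(1, W), cons(k, p(W, W))), 1).
Decompose p/2: p(true, W) = p(true, cons(k, true)),  p(M, P) = p(p(k, 1), p(1, p(p(cons(1, W), cons(k, p(W, W))), 1))).
Decompose p/2: true = true,  W = cons(k, true).
Delete trivial equation true = true.
Bind W := cons(k, true); substituting into the remaining equation gives: p(M, P) = p(p(k, 1), p(1, p(p(cons(1, cons(k, true)), cons(k, p(cons(k, true), cons(k, true)))), 1))). Substituting into the earlier bindings gives Y := p(cons(1, cons(k, true)), cons(k, p(cons(k, true), cons(k, true)))), T := cons(k, true), A := p(p(cons(1, cons(k, true)), cons(k, p(cons(k, true), cons(k, true)))), 1), N := cons(k, p(cons(k, true), cons(k, true))).
Decompose p/2: M = p(k, 1),  P = p(1, p(p(cons(1, cons(k, true)), cons(k, p(cons(k, true), cons(k, true)))), 1)).
Bind M := p(k, 1); no other remaining equation mentions M.
Bind P := p(1, p(p(cons(1, cons(k, true)), cons(k, p(cons(k, true), cons(k, true)))), 1)).
MGU = { Y := p(cons(1, cons(k, true)), cons(k, p(cons(k, true), cons(k, true)))), T := cons(k, true), A := p(p(cons(1, cons(k, true)), cons(k, p(cons(k, true), cons(k, true)))), 1), N := cons(k, p(cons(k, true), cons(k, true))), W := cons(k, true), M := p(k, 1), P := p(1, p(p(cons(1, cons(k, true)), cons(k, p(cons(k, true), cons(k, true)))), 1)) }, so N := cons(k, p(cons(k, true), cons(k, true))).

cons(k, p(cons(k, true), cons(k, true)))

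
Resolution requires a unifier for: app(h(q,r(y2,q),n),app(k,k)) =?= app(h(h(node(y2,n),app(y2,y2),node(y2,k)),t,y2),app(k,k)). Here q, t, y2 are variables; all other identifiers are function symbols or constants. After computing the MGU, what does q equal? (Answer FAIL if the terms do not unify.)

h(node(n,n),app(n,n),node(n,k))

Decompose app/2: h(q,r(y2,q),n) =?= h(h(node(y2,n),app(y2,y2),node(y2,k)),t,y2),  app(k,k) =?= app(k,k).
Decompose h/3: q =?= h(node(y2,n),app(y2,y2),node(y2,k)),  r(y2,q) =?= t,  n =?= y2.
Bind q := h(node(y2,n),app(y2,y2),node(y2,k)); substituting into the one remaining equation that mentions q gives: r(y2,h(node(y2,n),app(y2,y2),node(y2,k))) =?= t.
Bind t := r(y2,h(node(y2,n),app(y2,y2),node(y2,k))); no other remaining equation mentions t.
Bind y2 := n; no other remaining equation mentions y2. Substituting into the earlier bindings gives q := h(node(n,n),app(n,n),node(n,k)), t := r(n,h(node(n,n),app(n,n),node(n,k))).
Delete trivial equation app(k,k) =?= app(k,k).
MGU = { q := h(node(n,n),app(n,n),node(n,k)), t := r(n,h(node(n,n),app(n,n),node(n,k))), y2 := n }, so q := h(node(n,n),app(n,n),node(n,k)).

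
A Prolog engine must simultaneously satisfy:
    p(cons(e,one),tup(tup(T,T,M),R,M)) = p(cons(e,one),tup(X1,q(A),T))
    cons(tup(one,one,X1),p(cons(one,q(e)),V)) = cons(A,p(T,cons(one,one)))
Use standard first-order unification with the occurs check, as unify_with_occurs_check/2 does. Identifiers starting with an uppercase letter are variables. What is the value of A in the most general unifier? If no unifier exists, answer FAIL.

tup(one,one,tup(cons(one,q(e)),cons(one,q(e)),cons(one,q(e))))

Decompose p/2: cons(e,one) = cons(e,one),  tup(tup(T,T,M),R,M) = tup(X1,q(A),T).
Delete trivial equation cons(e,one) = cons(e,one).
Decompose tup/3: tup(T,T,M) = X1,  R = q(A),  M = T.
Bind X1 := tup(T,T,M); substituting into the one remaining equation that mentions X1 gives: cons(tup(one,one,tup(T,T,M)),p(cons(one,q(e)),V)) = cons(A,p(T,cons(one,one))).
Bind R := q(A); no other remaining equation mentions R.
Bind M := T; substituting into the remaining equation gives: cons(tup(one,one,tup(T,T,T)),p(cons(one,q(e)),V)) = cons(A,p(T,cons(one,one))). Substituting into the earlier binding gives X1 := tup(T,T,T).
Decompose cons/2: tup(one,one,tup(T,T,T)) = A,  p(cons(one,q(e)),V) = p(T,cons(one,one)).
Bind A := tup(one,one,tup(T,T,T)); no other remaining equation mentions A. Substituting into the earlier binding gives R := q(tup(one,one,tup(T,T,T))).
Decompose p/2: cons(one,q(e)) = T,  V = cons(one,one).
Bind T := cons(one,q(e)); no other remaining equation mentions T. Substituting into the earlier bindings gives X1 := tup(cons(one,q(e)),cons(one,q(e)),cons(one,q(e))), R := q(tup(one,one,tup(cons(one,q(e)),cons(one,q(e)),cons(one,q(e))))), M := cons(one,q(e)), A := tup(one,one,tup(cons(one,q(e)),cons(one,q(e)),cons(one,q(e)))).
Bind V := cons(one,one).
MGU = { X1 = tup(cons(one,q(e)),cons(one,q(e)),cons(one,q(e))), R = q(tup(one,one,tup(cons(one,q(e)),cons(one,q(e)),cons(one,q(e))))), M = cons(one,q(e)), A = tup(one,one,tup(cons(one,q(e)),cons(one,q(e)),cons(one,q(e)))), T = cons(one,q(e)), V = cons(one,one) }, so A = tup(one,one,tup(cons(one,q(e)),cons(one,q(e)),cons(one,q(e)))).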